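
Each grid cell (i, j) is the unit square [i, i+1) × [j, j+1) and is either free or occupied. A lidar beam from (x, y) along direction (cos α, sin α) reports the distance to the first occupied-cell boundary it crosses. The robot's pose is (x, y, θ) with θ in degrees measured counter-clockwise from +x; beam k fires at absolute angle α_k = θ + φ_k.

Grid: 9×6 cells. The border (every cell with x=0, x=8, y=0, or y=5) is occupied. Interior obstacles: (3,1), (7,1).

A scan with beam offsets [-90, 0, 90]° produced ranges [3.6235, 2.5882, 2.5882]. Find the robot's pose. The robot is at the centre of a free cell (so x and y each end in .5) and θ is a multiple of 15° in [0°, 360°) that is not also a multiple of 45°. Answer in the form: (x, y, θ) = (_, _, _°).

Enumerate (i+0.5, j+0.5, θ) over the 26 free cells and 16 admissible headings. For each, cast all 3 beams and compare to the given ranges.
  (5.5, 2.5, 120°): beam 1 = 2.8868 ≠ 3.6235 ✗
  (6.5, 4.5, 300°): beam 1 = 6.3509 ≠ 3.6235 ✗
  (4.5, 4.5, 330°): beam 1 = 2.8868 ≠ 3.6235 ✗
  (7.5, 4.5, 255°): beam 1 = 1.9319 ≠ 3.6235 ✗
  …
  (3.5, 2.5, 75°): r_1=3.6235, r_2=2.5882, r_3=2.5882 — all match ✓
Only this pose fits every beam.

(x, y, θ) = (3.5, 2.5, 75°)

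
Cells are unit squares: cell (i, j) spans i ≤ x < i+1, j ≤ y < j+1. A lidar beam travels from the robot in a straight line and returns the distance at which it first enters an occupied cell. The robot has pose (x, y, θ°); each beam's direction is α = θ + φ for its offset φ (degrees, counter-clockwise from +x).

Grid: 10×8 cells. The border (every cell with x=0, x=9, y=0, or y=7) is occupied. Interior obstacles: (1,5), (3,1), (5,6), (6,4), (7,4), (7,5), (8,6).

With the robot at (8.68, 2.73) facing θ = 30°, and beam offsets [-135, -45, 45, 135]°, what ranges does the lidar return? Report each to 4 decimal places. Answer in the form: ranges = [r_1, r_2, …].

ranges = [1.7910, 0.3313, 1.2364, 7.9509]

beam 1: φ=-135°, α=255°
  d=(-0.2588,-0.9659)  start (8,2)  tX=2.6273 tY=0.7558  stride 1/|dx|=3.8637 1/|dy|=1.0353
    cross y-line → (8,1), t=0.7558
    cross y-line → (8,0), t=1.7910 (wall)
  → r_1 = 1.7910
beam 2: φ=-45°, α=345°
  d=(0.9659,-0.2588)  start (8,2)  tX=0.3313 tY=2.8205  stride 1/|dx|=1.0353 1/|dy|=3.8637
    cross x-line → (9,2), t=0.3313 (wall)
  → r_2 = 0.3313
beam 3: φ=45°, α=75°
  d=(0.2588,0.9659)  start (8,2)  tX=1.2364 tY=0.2795  stride 1/|dx|=3.8637 1/|dy|=1.0353
    cross y-line → (8,3), t=0.2795
    cross x-line → (9,3), t=1.2364 (wall)
  → r_3 = 1.2364
beam 4: φ=135°, α=165°
  d=(-0.9659,0.2588)  start (8,2)  tX=0.7040 tY=1.0432  stride 1/|dx|=1.0353 1/|dy|=3.8637
    cross x-line → (7,2), t=0.7040
    cross y-line → (7,3), t=1.0432
    cross x-line → (6,3), t=1.7393
    cross x-line → (5,3), t=2.7745
    cross x-line → (4,3), t=3.8098
    cross x-line → (3,3), t=4.8451
    cross y-line → (3,4), t=4.9069
    cross x-line → (2,4), t=5.8804
    cross x-line → (1,4), t=6.9156
    cross x-line → (0,4), t=7.9509 (wall)
  → r_4 = 7.9509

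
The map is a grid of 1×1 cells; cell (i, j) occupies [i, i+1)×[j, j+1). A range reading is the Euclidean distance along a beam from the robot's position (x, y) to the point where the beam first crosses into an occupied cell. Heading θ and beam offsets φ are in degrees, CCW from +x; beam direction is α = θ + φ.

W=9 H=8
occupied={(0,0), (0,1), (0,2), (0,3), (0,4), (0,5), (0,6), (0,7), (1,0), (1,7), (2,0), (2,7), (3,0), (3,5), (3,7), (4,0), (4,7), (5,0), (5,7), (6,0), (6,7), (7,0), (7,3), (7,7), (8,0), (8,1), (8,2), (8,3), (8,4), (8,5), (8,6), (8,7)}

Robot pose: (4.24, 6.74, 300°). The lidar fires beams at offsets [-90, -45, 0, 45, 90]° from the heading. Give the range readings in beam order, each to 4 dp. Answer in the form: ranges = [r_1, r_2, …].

beam 1: φ=-90°, α=210°
  d=(-0.8660,-0.5000)  start (4,6)  tX=0.2771 tY=1.4800  stride 1/|dx|=1.1547 1/|dy|=2.0000
    cross x-line → (3,6), t=0.2771
    cross x-line → (2,6), t=1.4318
    cross y-line → (2,5), t=1.4800
    cross x-line → (1,5), t=2.5865
    cross y-line → (1,4), t=3.4800
    cross x-line → (0,4), t=3.7412 (wall)
  → r_1 = 3.7412
beam 2: φ=-45°, α=255°
  d=(-0.2588,-0.9659)  start (4,6)  tX=0.9273 tY=0.7661  stride 1/|dx|=3.8637 1/|dy|=1.0353
    cross y-line → (4,5), t=0.7661
    cross x-line → (3,5), t=0.9273 (wall)
  → r_2 = 0.9273
beam 3: φ=0°, α=300°
  d=(0.5000,-0.8660)  start (4,6)  tX=1.5200 tY=0.8545  stride 1/|dx|=2.0000 1/|dy|=1.1547
    cross y-line → (4,5), t=0.8545
    cross x-line → (5,5), t=1.5200
    cross y-line → (5,4), t=2.0092
    cross y-line → (5,3), t=3.1639
    cross x-line → (6,3), t=3.5200
    cross y-line → (6,2), t=4.3186
    cross y-line → (6,1), t=5.4733
    cross x-line → (7,1), t=5.5200
    cross y-line → (7,0), t=6.6280 (wall)
  → r_3 = 6.6280
beam 4: φ=45°, α=345°
  d=(0.9659,-0.2588)  start (4,6)  tX=0.7868 tY=2.8591  stride 1/|dx|=1.0353 1/|dy|=3.8637
    cross x-line → (5,6), t=0.7868
    cross x-line → (6,6), t=1.8221
    cross x-line → (7,6), t=2.8574
    cross y-line → (7,5), t=2.8591
    cross x-line → (8,5), t=3.8926 (wall)
  → r_4 = 3.8926
beam 5: φ=90°, α=30°
  d=(0.8660,0.5000)  start (4,6)  tX=0.8776 tY=0.5200  stride 1/|dx|=1.1547 1/|dy|=2.0000
    cross y-line → (4,7), t=0.5200 (wall)
  → r_5 = 0.5200

ranges = [3.7412, 0.9273, 6.6280, 3.8926, 0.5200]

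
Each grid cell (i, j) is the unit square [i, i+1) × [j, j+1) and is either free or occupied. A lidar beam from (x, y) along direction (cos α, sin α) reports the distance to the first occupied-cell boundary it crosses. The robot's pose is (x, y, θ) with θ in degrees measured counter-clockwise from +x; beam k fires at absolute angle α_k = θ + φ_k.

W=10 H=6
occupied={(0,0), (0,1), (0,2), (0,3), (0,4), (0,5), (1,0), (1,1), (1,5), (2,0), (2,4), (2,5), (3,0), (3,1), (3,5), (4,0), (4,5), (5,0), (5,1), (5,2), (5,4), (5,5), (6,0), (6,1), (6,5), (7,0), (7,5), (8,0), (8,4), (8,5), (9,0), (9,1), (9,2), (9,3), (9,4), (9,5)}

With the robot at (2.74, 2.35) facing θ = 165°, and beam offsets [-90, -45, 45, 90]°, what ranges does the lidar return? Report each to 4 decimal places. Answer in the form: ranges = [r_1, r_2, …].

ranges = [2.7435, 3.0600, 0.8545, 1.3976]

beam 1: φ=-90°, α=75°
  dir = (cos 75°, sin 75°) = (0.2588, 0.9659); from cell (2,2)
  next x-line at t=1.0046, next y-line at t=0.6729; Δt_x=3.8637, Δt_y=1.0353
    y: enter (2,3) at t=0.6729
    x: enter (3,3) at t=1.0046
    y: enter (3,4) at t=1.7082
    y: enter (3,5) at t=2.7435 ← occupied
  → r_1 = 2.7435
beam 2: φ=-45°, α=120°
  dir = (cos 120°, sin 120°) = (-0.5000, 0.8660); from cell (2,2)
  next x-line at t=1.4800, next y-line at t=0.7506; Δt_x=2.0000, Δt_y=1.1547
    y: enter (2,3) at t=0.7506
    x: enter (1,3) at t=1.4800
    y: enter (1,4) at t=1.9053
    y: enter (1,5) at t=3.0600 ← occupied
  → r_2 = 3.0600
beam 3: φ=45°, α=210°
  dir = (cos 210°, sin 210°) = (-0.8660, -0.5000); from cell (2,2)
  next x-line at t=0.8545, next y-line at t=0.7000; Δt_x=1.1547, Δt_y=2.0000
    y: enter (2,1) at t=0.7000
    x: enter (1,1) at t=0.8545 ← occupied
  → r_3 = 0.8545
beam 4: φ=90°, α=255°
  dir = (cos 255°, sin 255°) = (-0.2588, -0.9659); from cell (2,2)
  next x-line at t=2.8591, next y-line at t=0.3623; Δt_x=3.8637, Δt_y=1.0353
    y: enter (2,1) at t=0.3623
    y: enter (2,0) at t=1.3976 ← occupied
  → r_4 = 1.3976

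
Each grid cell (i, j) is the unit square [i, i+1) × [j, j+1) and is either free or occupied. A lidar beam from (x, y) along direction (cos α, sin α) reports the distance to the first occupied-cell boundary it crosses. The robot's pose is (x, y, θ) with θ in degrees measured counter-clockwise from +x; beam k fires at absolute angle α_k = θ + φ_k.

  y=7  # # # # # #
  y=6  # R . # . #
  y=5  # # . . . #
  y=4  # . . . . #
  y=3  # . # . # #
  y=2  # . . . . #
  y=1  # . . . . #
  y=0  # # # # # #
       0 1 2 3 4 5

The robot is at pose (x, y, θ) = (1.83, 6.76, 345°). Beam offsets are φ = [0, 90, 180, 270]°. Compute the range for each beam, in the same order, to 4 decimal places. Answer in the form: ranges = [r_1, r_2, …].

beam 1: φ=0°, α=345°
  d=(0.9659,-0.2588)  start (1,6)  tX=0.1760 tY=2.9364  stride 1/|dx|=1.0353 1/|dy|=3.8637
    cross x-line → (2,6), t=0.1760
    cross x-line → (3,6), t=1.2113 (wall)
  → r_1 = 1.2113
beam 2: φ=90°, α=75°
  d=(0.2588,0.9659)  start (1,6)  tX=0.6568 tY=0.2485  stride 1/|dx|=3.8637 1/|dy|=1.0353
    cross y-line → (1,7), t=0.2485 (wall)
  → r_2 = 0.2485
beam 3: φ=180°, α=165°
  d=(-0.9659,0.2588)  start (1,6)  tX=0.8593 tY=0.9273  stride 1/|dx|=1.0353 1/|dy|=3.8637
    cross x-line → (0,6), t=0.8593 (wall)
  → r_3 = 0.8593
beam 4: φ=270°, α=255°
  d=(-0.2588,-0.9659)  start (1,6)  tX=3.2069 tY=0.7868  stride 1/|dx|=3.8637 1/|dy|=1.0353
    cross y-line → (1,5), t=0.7868 (wall)
  → r_4 = 0.7868

ranges = [1.2113, 0.2485, 0.8593, 0.7868]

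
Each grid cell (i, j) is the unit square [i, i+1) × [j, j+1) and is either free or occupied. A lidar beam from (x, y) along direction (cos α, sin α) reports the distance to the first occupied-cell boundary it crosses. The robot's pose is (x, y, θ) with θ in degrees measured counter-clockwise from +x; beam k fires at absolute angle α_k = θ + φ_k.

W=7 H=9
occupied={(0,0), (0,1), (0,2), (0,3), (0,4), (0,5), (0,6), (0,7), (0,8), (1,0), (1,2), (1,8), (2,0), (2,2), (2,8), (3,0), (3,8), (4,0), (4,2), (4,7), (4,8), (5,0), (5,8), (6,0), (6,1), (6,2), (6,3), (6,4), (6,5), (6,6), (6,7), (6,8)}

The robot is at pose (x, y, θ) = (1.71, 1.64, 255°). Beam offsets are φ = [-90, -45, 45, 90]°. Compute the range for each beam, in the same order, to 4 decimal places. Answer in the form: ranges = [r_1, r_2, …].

ranges = [0.7350, 0.8198, 0.7390, 2.4728]

beam 1: φ=-90°, α=165°
  direction (-0.9659, 0.2588); cell (1,1); t to first gridline: x 0.7350, y 1.3909 (then +1.0353 / +3.8637)
    (0,1) via x @ 0.7350  # hit
  → r_1 = 0.7350
beam 2: φ=-45°, α=210°
  direction (-0.8660, -0.5000); cell (1,1); t to first gridline: x 0.8198, y 1.2800 (then +1.1547 / +2.0000)
    (0,1) via x @ 0.8198  # hit
  → r_2 = 0.8198
beam 3: φ=45°, α=300°
  direction (0.5000, -0.8660); cell (1,1); t to first gridline: x 0.5800, y 0.7390 (then +2.0000 / +1.1547)
    (2,1) via x @ 0.5800
    (2,0) via y @ 0.7390  # hit
  → r_3 = 0.7390
beam 4: φ=90°, α=345°
  direction (0.9659, -0.2588); cell (1,1); t to first gridline: x 0.3002, y 2.4728 (then +1.0353 / +3.8637)
    (2,1) via x @ 0.3002
    (3,1) via x @ 1.3355
    (4,1) via x @ 2.3708
    (4,0) via y @ 2.4728  # hit
  → r_4 = 2.4728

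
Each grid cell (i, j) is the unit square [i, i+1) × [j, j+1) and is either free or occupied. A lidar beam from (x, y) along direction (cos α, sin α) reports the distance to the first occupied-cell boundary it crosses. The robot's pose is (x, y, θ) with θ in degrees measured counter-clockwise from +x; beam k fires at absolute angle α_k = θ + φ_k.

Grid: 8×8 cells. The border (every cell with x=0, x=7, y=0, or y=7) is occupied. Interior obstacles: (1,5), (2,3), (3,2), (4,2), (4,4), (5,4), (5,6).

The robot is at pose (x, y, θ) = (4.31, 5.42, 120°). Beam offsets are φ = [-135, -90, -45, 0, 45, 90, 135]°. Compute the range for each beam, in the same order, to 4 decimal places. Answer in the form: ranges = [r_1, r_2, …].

beam 1: φ=-135°, α=345°
  dir = (cos 345°, sin 345°) = (0.9659, -0.2588); from cell (4,5)
  next x-line at t=0.7143, next y-line at t=1.6228; Δt_x=1.0353, Δt_y=3.8637
    x: enter (5,5) at t=0.7143
    y: enter (5,4) at t=1.6228 ← occupied
  → r_1 = 1.6228
beam 2: φ=-90°, α=30°
  dir = (cos 30°, sin 30°) = (0.8660, 0.5000); from cell (4,5)
  next x-line at t=0.7967, next y-line at t=1.1600; Δt_x=1.1547, Δt_y=2.0000
    x: enter (5,5) at t=0.7967
    y: enter (5,6) at t=1.1600 ← occupied
  → r_2 = 1.1600
beam 3: φ=-45°, α=75°
  dir = (cos 75°, sin 75°) = (0.2588, 0.9659); from cell (4,5)
  next x-line at t=2.6660, next y-line at t=0.6005; Δt_x=3.8637, Δt_y=1.0353
    y: enter (4,6) at t=0.6005
    y: enter (4,7) at t=1.6357 ← occupied
  → r_3 = 1.6357
beam 4: φ=0°, α=120°
  dir = (cos 120°, sin 120°) = (-0.5000, 0.8660); from cell (4,5)
  next x-line at t=0.6200, next y-line at t=0.6697; Δt_x=2.0000, Δt_y=1.1547
    x: enter (3,5) at t=0.6200
    y: enter (3,6) at t=0.6697
    y: enter (3,7) at t=1.8244 ← occupied
  → r_4 = 1.8244
beam 5: φ=45°, α=165°
  dir = (cos 165°, sin 165°) = (-0.9659, 0.2588); from cell (4,5)
  next x-line at t=0.3209, next y-line at t=2.2409; Δt_x=1.0353, Δt_y=3.8637
    x: enter (3,5) at t=0.3209
    x: enter (2,5) at t=1.3562
    y: enter (2,6) at t=2.2409
    x: enter (1,6) at t=2.3915
    x: enter (0,6) at t=3.4268 ← occupied
  → r_5 = 3.4268
beam 6: φ=90°, α=210°
  dir = (cos 210°, sin 210°) = (-0.8660, -0.5000); from cell (4,5)
  next x-line at t=0.3580, next y-line at t=0.8400; Δt_x=1.1547, Δt_y=2.0000
    x: enter (3,5) at t=0.3580
    y: enter (3,4) at t=0.8400
    x: enter (2,4) at t=1.5127
    x: enter (1,4) at t=2.6674
    y: enter (1,3) at t=2.8400
    x: enter (0,3) at t=3.8221 ← occupied
  → r_6 = 3.8221
beam 7: φ=135°, α=255°
  dir = (cos 255°, sin 255°) = (-0.2588, -0.9659); from cell (4,5)
  next x-line at t=1.1977, next y-line at t=0.4348; Δt_x=3.8637, Δt_y=1.0353
    y: enter (4,4) at t=0.4348 ← occupied
  → r_7 = 0.4348

ranges = [1.6228, 1.1600, 1.6357, 1.8244, 3.4268, 3.8221, 0.4348]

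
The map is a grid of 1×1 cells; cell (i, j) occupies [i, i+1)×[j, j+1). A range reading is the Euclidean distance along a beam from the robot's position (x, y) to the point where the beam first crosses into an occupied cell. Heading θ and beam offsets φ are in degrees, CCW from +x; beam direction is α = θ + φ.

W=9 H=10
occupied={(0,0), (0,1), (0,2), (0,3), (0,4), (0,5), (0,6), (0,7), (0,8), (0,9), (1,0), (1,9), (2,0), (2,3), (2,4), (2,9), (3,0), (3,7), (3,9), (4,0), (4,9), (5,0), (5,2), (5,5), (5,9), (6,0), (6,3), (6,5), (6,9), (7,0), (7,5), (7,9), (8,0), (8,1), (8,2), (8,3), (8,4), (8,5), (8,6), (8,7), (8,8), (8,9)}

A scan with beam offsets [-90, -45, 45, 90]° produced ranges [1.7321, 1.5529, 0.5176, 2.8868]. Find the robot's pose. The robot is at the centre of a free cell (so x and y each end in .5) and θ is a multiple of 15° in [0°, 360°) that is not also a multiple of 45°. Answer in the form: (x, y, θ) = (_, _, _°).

Enumerate (i+0.5, j+0.5, θ) over the 48 free cells and 16 admissible headings. For each, cast all 4 beams and compare to the given ranges.
  (2.5, 5.5, 210°): beam 1 = 3.0000 ≠ 1.7321 ✗
  (4.5, 7.5, 210°): beam 2 = 0.5176 ≠ 1.5529 ✗
  (1.5, 1.5, 15°): beam 1 = 0.5176 ≠ 1.7321 ✗
  …
  (4.5, 2.5, 330°): r_1=1.7321, r_2=1.5529, r_3=0.5176, r_4=2.8868 — all match ✓
Unique over the lattice → pose = (4.5, 2.5, 330°).

(x, y, θ) = (4.5, 2.5, 330°)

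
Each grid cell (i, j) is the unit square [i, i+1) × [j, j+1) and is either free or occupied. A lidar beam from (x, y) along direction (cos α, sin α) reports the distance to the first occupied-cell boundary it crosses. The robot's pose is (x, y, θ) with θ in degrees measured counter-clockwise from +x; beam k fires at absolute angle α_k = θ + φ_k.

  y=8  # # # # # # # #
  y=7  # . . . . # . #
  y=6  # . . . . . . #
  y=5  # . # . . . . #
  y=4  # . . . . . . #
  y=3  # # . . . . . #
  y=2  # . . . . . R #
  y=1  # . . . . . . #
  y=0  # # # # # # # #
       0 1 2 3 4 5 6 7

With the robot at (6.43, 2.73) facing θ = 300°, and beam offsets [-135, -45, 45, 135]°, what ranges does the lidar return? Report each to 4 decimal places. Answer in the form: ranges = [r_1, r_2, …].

beam 1: φ=-135°, α=165°
  dir = (cos 165°, sin 165°) = (-0.9659, 0.2588); from cell (6,2)
  next x-line at t=0.4452, next y-line at t=1.0432; Δt_x=1.0353, Δt_y=3.8637
    x: enter (5,2) at t=0.4452
    y: enter (5,3) at t=1.0432
    x: enter (4,3) at t=1.4804
    x: enter (3,3) at t=2.5157
    x: enter (2,3) at t=3.5510
    x: enter (1,3) at t=4.5863 ← occupied
  → r_1 = 4.5863
beam 2: φ=-45°, α=255°
  dir = (cos 255°, sin 255°) = (-0.2588, -0.9659); from cell (6,2)
  next x-line at t=1.6614, next y-line at t=0.7558; Δt_x=3.8637, Δt_y=1.0353
    y: enter (6,1) at t=0.7558
    x: enter (5,1) at t=1.6614
    y: enter (5,0) at t=1.7910 ← occupied
  → r_2 = 1.7910
beam 3: φ=45°, α=345°
  dir = (cos 345°, sin 345°) = (0.9659, -0.2588); from cell (6,2)
  next x-line at t=0.5901, next y-line at t=2.8205; Δt_x=1.0353, Δt_y=3.8637
    x: enter (7,2) at t=0.5901 ← occupied
  → r_3 = 0.5901
beam 4: φ=135°, α=75°
  dir = (cos 75°, sin 75°) = (0.2588, 0.9659); from cell (6,2)
  next x-line at t=2.2023, next y-line at t=0.2795; Δt_x=3.8637, Δt_y=1.0353
    y: enter (6,3) at t=0.2795
    y: enter (6,4) at t=1.3148
    x: enter (7,4) at t=2.2023 ← occupied
  → r_4 = 2.2023

ranges = [4.5863, 1.7910, 0.5901, 2.2023]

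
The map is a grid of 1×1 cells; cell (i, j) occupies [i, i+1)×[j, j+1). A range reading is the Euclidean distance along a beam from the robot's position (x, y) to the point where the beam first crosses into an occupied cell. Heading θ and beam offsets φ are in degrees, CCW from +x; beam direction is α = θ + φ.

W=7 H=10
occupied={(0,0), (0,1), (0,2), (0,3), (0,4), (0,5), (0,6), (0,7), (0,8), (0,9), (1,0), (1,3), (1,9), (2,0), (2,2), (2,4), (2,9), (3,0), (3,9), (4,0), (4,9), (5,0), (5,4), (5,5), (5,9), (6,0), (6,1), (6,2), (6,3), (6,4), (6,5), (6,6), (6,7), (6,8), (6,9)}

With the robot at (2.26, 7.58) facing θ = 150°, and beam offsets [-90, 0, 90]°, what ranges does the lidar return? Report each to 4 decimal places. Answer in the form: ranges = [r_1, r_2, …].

ranges = [1.6397, 1.4549, 2.5200]

beam 1: φ=-90°, α=60°
  dir = (cos 60°, sin 60°) = (0.5000, 0.8660); from cell (2,7)
  next x-line at t=1.4800, next y-line at t=0.4850; Δt_x=2.0000, Δt_y=1.1547
    y: enter (2,8) at t=0.4850
    x: enter (3,8) at t=1.4800
    y: enter (3,9) at t=1.6397 ← occupied
  → r_1 = 1.6397
beam 2: φ=0°, α=150°
  dir = (cos 150°, sin 150°) = (-0.8660, 0.5000); from cell (2,7)
  next x-line at t=0.3002, next y-line at t=0.8400; Δt_x=1.1547, Δt_y=2.0000
    x: enter (1,7) at t=0.3002
    y: enter (1,8) at t=0.8400
    x: enter (0,8) at t=1.4549 ← occupied
  → r_2 = 1.4549
beam 3: φ=90°, α=240°
  dir = (cos 240°, sin 240°) = (-0.5000, -0.8660); from cell (2,7)
  next x-line at t=0.5200, next y-line at t=0.6697; Δt_x=2.0000, Δt_y=1.1547
    x: enter (1,7) at t=0.5200
    y: enter (1,6) at t=0.6697
    y: enter (1,5) at t=1.8244
    x: enter (0,5) at t=2.5200 ← occupied
  → r_3 = 2.5200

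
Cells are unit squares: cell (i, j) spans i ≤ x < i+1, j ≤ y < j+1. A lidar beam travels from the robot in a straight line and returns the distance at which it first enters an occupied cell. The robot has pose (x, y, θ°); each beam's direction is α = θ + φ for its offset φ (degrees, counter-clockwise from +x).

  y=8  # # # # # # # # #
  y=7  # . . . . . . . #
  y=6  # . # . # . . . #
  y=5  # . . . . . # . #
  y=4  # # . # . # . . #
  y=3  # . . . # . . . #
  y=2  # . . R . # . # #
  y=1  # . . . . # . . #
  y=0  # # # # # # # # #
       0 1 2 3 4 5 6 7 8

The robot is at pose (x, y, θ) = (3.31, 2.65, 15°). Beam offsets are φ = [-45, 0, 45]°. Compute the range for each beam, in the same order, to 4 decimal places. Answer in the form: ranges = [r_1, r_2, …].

beam 1: φ=-45°, α=330°
  direction (0.8660, -0.5000); cell (3,2); t to first gridline: x 0.7967, y 1.3000 (then +1.1547 / +2.0000)
    (4,2) via x @ 0.7967
    (4,1) via y @ 1.3000
    (5,1) via x @ 1.9514  # hit
  → r_1 = 1.9514
beam 2: φ=0°, α=15°
  direction (0.9659, 0.2588); cell (3,2); t to first gridline: x 0.7143, y 1.3523 (then +1.0353 / +3.8637)
    (4,2) via x @ 0.7143
    (4,3) via y @ 1.3523  # hit
  → r_2 = 1.3523
beam 3: φ=45°, α=60°
  direction (0.5000, 0.8660); cell (3,2); t to first gridline: x 1.3800, y 0.4041 (then +2.0000 / +1.1547)
    (3,3) via y @ 0.4041
    (4,3) via x @ 1.3800  # hit
  → r_3 = 1.3800

ranges = [1.9514, 1.3523, 1.3800]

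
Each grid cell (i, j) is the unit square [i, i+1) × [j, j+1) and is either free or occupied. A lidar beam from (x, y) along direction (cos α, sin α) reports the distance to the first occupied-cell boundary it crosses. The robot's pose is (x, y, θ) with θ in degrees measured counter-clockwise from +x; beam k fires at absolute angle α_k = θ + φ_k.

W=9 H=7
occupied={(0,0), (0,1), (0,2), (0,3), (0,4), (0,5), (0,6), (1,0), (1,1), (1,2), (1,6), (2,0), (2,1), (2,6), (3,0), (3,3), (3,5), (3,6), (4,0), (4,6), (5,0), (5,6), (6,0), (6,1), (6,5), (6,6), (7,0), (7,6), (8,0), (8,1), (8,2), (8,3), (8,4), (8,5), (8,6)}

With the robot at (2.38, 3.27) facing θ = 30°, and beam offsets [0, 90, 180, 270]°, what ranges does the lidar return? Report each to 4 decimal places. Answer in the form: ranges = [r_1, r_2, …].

beam 1: φ=0°, α=30°
  d=(0.8660,0.5000)  start (2,3)  tX=0.7159 tY=1.4600  stride 1/|dx|=1.1547 1/|dy|=2.0000
    cross x-line → (3,3), t=0.7159 (wall)
  → r_1 = 0.7159
beam 2: φ=90°, α=120°
  d=(-0.5000,0.8660)  start (2,3)  tX=0.7600 tY=0.8429  stride 1/|dx|=2.0000 1/|dy|=1.1547
    cross x-line → (1,3), t=0.7600
    cross y-line → (1,4), t=0.8429
    cross y-line → (1,5), t=1.9976
    cross x-line → (0,5), t=2.7600 (wall)
  → r_2 = 2.7600
beam 3: φ=180°, α=210°
  d=(-0.8660,-0.5000)  start (2,3)  tX=0.4388 tY=0.5400  stride 1/|dx|=1.1547 1/|dy|=2.0000
    cross x-line → (1,3), t=0.4388
    cross y-line → (1,2), t=0.5400 (wall)
  → r_3 = 0.5400
beam 4: φ=270°, α=300°
  d=(0.5000,-0.8660)  start (2,3)  tX=1.2400 tY=0.3118  stride 1/|dx|=2.0000 1/|dy|=1.1547
    cross y-line → (2,2), t=0.3118
    cross x-line → (3,2), t=1.2400
    cross y-line → (3,1), t=1.4665
    cross y-line → (3,0), t=2.6212 (wall)
  → r_4 = 2.6212

ranges = [0.7159, 2.7600, 0.5400, 2.6212]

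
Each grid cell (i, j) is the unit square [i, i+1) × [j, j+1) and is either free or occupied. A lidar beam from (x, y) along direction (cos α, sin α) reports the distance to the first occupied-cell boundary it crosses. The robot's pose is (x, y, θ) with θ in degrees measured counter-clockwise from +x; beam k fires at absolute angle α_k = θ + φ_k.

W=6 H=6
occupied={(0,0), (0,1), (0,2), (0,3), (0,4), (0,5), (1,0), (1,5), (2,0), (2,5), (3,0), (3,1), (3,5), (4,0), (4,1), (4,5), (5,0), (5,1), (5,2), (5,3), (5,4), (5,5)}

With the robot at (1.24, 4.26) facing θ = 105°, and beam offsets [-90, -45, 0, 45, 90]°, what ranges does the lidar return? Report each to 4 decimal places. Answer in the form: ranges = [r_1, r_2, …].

ranges = [2.8591, 0.8545, 0.7661, 0.2771, 0.2485]

beam 1: φ=-90°, α=15°
  d=(0.9659,0.2588)  start (1,4)  tX=0.7868 tY=2.8591  stride 1/|dx|=1.0353 1/|dy|=3.8637
    cross x-line → (2,4), t=0.7868
    cross x-line → (3,4), t=1.8221
    cross x-line → (4,4), t=2.8574
    cross y-line → (4,5), t=2.8591 (wall)
  → r_1 = 2.8591
beam 2: φ=-45°, α=60°
  d=(0.5000,0.8660)  start (1,4)  tX=1.5200 tY=0.8545  stride 1/|dx|=2.0000 1/|dy|=1.1547
    cross y-line → (1,5), t=0.8545 (wall)
  → r_2 = 0.8545
beam 3: φ=0°, α=105°
  d=(-0.2588,0.9659)  start (1,4)  tX=0.9273 tY=0.7661  stride 1/|dx|=3.8637 1/|dy|=1.0353
    cross y-line → (1,5), t=0.7661 (wall)
  → r_3 = 0.7661
beam 4: φ=45°, α=150°
  d=(-0.8660,0.5000)  start (1,4)  tX=0.2771 tY=1.4800  stride 1/|dx|=1.1547 1/|dy|=2.0000
    cross x-line → (0,4), t=0.2771 (wall)
  → r_4 = 0.2771
beam 5: φ=90°, α=195°
  d=(-0.9659,-0.2588)  start (1,4)  tX=0.2485 tY=1.0046  stride 1/|dx|=1.0353 1/|dy|=3.8637
    cross x-line → (0,4), t=0.2485 (wall)
  → r_5 = 0.2485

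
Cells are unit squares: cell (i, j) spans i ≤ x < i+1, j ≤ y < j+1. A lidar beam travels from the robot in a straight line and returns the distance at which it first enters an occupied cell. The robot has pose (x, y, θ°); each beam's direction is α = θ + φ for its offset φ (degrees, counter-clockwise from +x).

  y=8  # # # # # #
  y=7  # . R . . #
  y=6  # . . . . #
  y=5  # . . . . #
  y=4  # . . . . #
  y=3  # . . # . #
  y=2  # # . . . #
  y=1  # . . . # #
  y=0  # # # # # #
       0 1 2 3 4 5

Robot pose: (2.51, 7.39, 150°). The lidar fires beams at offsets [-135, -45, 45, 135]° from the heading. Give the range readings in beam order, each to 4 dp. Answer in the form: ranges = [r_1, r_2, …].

ranges = [2.3569, 0.6315, 1.5633, 3.5096]

beam 1: φ=-135°, α=15°
  direction (0.9659, 0.2588); cell (2,7); t to first gridline: x 0.5073, y 2.3569 (then +1.0353 / +3.8637)
    (3,7) via x @ 0.5073
    (4,7) via x @ 1.5426
    (4,8) via y @ 2.3569  # hit
  → r_1 = 2.3569
beam 2: φ=-45°, α=105°
  direction (-0.2588, 0.9659); cell (2,7); t to first gridline: x 1.9705, y 0.6315 (then +3.8637 / +1.0353)
    (2,8) via y @ 0.6315  # hit
  → r_2 = 0.6315
beam 3: φ=45°, α=195°
  direction (-0.9659, -0.2588); cell (2,7); t to first gridline: x 0.5280, y 1.5068 (then +1.0353 / +3.8637)
    (1,7) via x @ 0.5280
    (1,6) via y @ 1.5068
    (0,6) via x @ 1.5633  # hit
  → r_3 = 1.5633
beam 4: φ=135°, α=285°
  direction (0.2588, -0.9659); cell (2,7); t to first gridline: x 1.8932, y 0.4038 (then +3.8637 / +1.0353)
    (2,6) via y @ 0.4038
    (2,5) via y @ 1.4390
    (3,5) via x @ 1.8932
    (3,4) via y @ 2.4743
    (3,3) via y @ 3.5096  # hit
  → r_4 = 3.5096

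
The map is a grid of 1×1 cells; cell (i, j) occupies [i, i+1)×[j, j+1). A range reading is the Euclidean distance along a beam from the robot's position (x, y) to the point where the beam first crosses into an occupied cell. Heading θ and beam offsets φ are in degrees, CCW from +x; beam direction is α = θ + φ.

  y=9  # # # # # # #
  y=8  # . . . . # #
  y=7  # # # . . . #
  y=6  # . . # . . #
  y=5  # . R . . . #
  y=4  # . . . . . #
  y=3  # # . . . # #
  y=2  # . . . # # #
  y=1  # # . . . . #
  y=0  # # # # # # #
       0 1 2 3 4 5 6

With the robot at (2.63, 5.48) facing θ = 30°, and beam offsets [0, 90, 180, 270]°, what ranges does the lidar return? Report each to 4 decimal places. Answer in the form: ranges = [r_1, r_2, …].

beam 1: φ=0°, α=30°
  d=(0.8660,0.5000)  start (2,5)  tX=0.4272 tY=1.0400  stride 1/|dx|=1.1547 1/|dy|=2.0000
    cross x-line → (3,5), t=0.4272
    cross y-line → (3,6), t=1.0400 (wall)
  → r_1 = 1.0400
beam 2: φ=90°, α=120°
  d=(-0.5000,0.8660)  start (2,5)  tX=1.2600 tY=0.6004  stride 1/|dx|=2.0000 1/|dy|=1.1547
    cross y-line → (2,6), t=0.6004
    cross x-line → (1,6), t=1.2600
    cross y-line → (1,7), t=1.7551 (wall)
  → r_2 = 1.7551
beam 3: φ=180°, α=210°
  d=(-0.8660,-0.5000)  start (2,5)  tX=0.7275 tY=0.9600  stride 1/|dx|=1.1547 1/|dy|=2.0000
    cross x-line → (1,5), t=0.7275
    cross y-line → (1,4), t=0.9600
    cross x-line → (0,4), t=1.8822 (wall)
  → r_3 = 1.8822
beam 4: φ=270°, α=300°
  d=(0.5000,-0.8660)  start (2,5)  tX=0.7400 tY=0.5543  stride 1/|dx|=2.0000 1/|dy|=1.1547
    cross y-line → (2,4), t=0.5543
    cross x-line → (3,4), t=0.7400
    cross y-line → (3,3), t=1.7090
    cross x-line → (4,3), t=2.7400
    cross y-line → (4,2), t=2.8637 (wall)
  → r_4 = 2.8637

ranges = [1.0400, 1.7551, 1.8822, 2.8637]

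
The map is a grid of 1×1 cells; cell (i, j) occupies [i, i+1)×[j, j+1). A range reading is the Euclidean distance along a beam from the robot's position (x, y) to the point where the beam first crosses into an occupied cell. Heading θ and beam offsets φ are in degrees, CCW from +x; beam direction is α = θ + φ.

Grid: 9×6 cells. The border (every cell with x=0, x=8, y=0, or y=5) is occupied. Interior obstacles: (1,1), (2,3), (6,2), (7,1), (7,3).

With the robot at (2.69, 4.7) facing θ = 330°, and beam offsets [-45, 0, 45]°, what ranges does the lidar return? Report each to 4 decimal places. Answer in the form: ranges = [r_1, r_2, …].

beam 1: φ=-45°, α=285°
  direction (0.2588, -0.9659); cell (2,4); t to first gridline: x 1.1977, y 0.7247 (then +3.8637 / +1.0353)
    (2,3) via y @ 0.7247  # hit
  → r_1 = 0.7247
beam 2: φ=0°, α=330°
  direction (0.8660, -0.5000); cell (2,4); t to first gridline: x 0.3580, y 1.4000 (then +1.1547 / +2.0000)
    (3,4) via x @ 0.3580
    (3,3) via y @ 1.4000
    (4,3) via x @ 1.5127
    (5,3) via x @ 2.6674
    (5,2) via y @ 3.4000
    (6,2) via x @ 3.8221  # hit
  → r_2 = 3.8221
beam 3: φ=45°, α=15°
  direction (0.9659, 0.2588); cell (2,4); t to first gridline: x 0.3209, y 1.1591 (then +1.0353 / +3.8637)
    (3,4) via x @ 0.3209
    (3,5) via y @ 1.1591  # hit
  → r_3 = 1.1591

ranges = [0.7247, 3.8221, 1.1591]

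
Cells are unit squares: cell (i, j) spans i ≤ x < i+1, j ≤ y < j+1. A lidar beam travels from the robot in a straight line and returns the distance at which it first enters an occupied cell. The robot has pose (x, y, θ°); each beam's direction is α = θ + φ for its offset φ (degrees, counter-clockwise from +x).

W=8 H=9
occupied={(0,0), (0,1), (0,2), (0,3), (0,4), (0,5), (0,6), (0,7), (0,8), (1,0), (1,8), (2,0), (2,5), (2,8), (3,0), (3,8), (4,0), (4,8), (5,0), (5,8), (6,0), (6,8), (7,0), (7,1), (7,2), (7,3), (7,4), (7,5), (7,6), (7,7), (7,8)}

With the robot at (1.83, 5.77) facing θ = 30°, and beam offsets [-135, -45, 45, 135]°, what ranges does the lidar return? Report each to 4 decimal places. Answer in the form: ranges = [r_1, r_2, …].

beam 1: φ=-135°, α=255°
  d=(-0.2588,-0.9659)  start (1,5)  tX=3.2069 tY=0.7972  stride 1/|dx|=3.8637 1/|dy|=1.0353
    cross y-line → (1,4), t=0.7972
    cross y-line → (1,3), t=1.8324
    cross y-line → (1,2), t=2.8677
    cross x-line → (0,2), t=3.2069 (wall)
  → r_1 = 3.2069
beam 2: φ=-45°, α=345°
  d=(0.9659,-0.2588)  start (1,5)  tX=0.1760 tY=2.9751  stride 1/|dx|=1.0353 1/|dy|=3.8637
    cross x-line → (2,5), t=0.1760 (wall)
  → r_2 = 0.1760
beam 3: φ=45°, α=75°
  d=(0.2588,0.9659)  start (1,5)  tX=0.6568 tY=0.2381  stride 1/|dx|=3.8637 1/|dy|=1.0353
    cross y-line → (1,6), t=0.2381
    cross x-line → (2,6), t=0.6568
    cross y-line → (2,7), t=1.2734
    cross y-line → (2,8), t=2.3087 (wall)
  → r_3 = 2.3087
beam 4: φ=135°, α=165°
  d=(-0.9659,0.2588)  start (1,5)  tX=0.8593 tY=0.8887  stride 1/|dx|=1.0353 1/|dy|=3.8637
    cross x-line → (0,5), t=0.8593 (wall)
  → r_4 = 0.8593

ranges = [3.2069, 0.1760, 2.3087, 0.8593]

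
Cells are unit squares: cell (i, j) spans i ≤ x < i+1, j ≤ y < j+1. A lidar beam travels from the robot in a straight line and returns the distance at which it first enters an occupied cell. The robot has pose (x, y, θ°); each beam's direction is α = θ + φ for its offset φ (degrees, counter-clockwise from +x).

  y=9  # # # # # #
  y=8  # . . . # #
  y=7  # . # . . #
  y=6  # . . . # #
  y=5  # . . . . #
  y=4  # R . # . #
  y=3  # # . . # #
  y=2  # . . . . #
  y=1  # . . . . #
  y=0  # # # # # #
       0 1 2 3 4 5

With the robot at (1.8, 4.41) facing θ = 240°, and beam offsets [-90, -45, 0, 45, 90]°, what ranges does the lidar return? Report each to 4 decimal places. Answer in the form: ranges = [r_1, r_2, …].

beam 1: φ=-90°, α=150°
  direction (-0.8660, 0.5000); cell (1,4); t to first gridline: x 0.9238, y 1.1800 (then +1.1547 / +2.0000)
    (0,4) via x @ 0.9238  # hit
  → r_1 = 0.9238
beam 2: φ=-45°, α=195°
  direction (-0.9659, -0.2588); cell (1,4); t to first gridline: x 0.8282, y 1.5841 (then +1.0353 / +3.8637)
    (0,4) via x @ 0.8282  # hit
  → r_2 = 0.8282
beam 3: φ=0°, α=240°
  direction (-0.5000, -0.8660); cell (1,4); t to first gridline: x 1.6000, y 0.4734 (then +2.0000 / +1.1547)
    (1,3) via y @ 0.4734  # hit
  → r_3 = 0.4734
beam 4: φ=45°, α=285°
  direction (0.2588, -0.9659); cell (1,4); t to first gridline: x 0.7727, y 0.4245 (then +3.8637 / +1.0353)
    (1,3) via y @ 0.4245  # hit
  → r_4 = 0.4245
beam 5: φ=90°, α=330°
  direction (0.8660, -0.5000); cell (1,4); t to first gridline: x 0.2309, y 0.8200 (then +1.1547 / +2.0000)
    (2,4) via x @ 0.2309
    (2,3) via y @ 0.8200
    (3,3) via x @ 1.3856
    (4,3) via x @ 2.5403  # hit
  → r_5 = 2.5403

ranges = [0.9238, 0.8282, 0.4734, 0.4245, 2.5403]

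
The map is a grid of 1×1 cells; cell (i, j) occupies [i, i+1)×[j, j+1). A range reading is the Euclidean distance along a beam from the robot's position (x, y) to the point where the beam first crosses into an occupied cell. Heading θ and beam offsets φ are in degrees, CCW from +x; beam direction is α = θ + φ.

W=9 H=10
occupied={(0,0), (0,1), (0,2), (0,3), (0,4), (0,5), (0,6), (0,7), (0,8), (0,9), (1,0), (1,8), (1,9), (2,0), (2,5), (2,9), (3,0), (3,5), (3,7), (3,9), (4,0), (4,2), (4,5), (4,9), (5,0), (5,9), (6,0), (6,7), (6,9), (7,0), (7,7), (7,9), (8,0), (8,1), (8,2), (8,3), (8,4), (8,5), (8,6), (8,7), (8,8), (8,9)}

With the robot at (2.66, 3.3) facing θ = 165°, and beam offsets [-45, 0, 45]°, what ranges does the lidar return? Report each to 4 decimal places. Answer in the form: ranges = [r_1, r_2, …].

ranges = [3.3200, 1.7186, 1.9168]

beam 1: φ=-45°, α=120°
  direction (-0.5000, 0.8660); cell (2,3); t to first gridline: x 1.3200, y 0.8083 (then +2.0000 / +1.1547)
    (2,4) via y @ 0.8083
    (1,4) via x @ 1.3200
    (1,5) via y @ 1.9630
    (1,6) via y @ 3.1177
    (0,6) via x @ 3.3200  # hit
  → r_1 = 3.3200
beam 2: φ=0°, α=165°
  direction (-0.9659, 0.2588); cell (2,3); t to first gridline: x 0.6833, y 2.7046 (then +1.0353 / +3.8637)
    (1,3) via x @ 0.6833
    (0,3) via x @ 1.7186  # hit
  → r_2 = 1.7186
beam 3: φ=45°, α=210°
  direction (-0.8660, -0.5000); cell (2,3); t to first gridline: x 0.7621, y 0.6000 (then +1.1547 / +2.0000)
    (2,2) via y @ 0.6000
    (1,2) via x @ 0.7621
    (0,2) via x @ 1.9168  # hit
  → r_3 = 1.9168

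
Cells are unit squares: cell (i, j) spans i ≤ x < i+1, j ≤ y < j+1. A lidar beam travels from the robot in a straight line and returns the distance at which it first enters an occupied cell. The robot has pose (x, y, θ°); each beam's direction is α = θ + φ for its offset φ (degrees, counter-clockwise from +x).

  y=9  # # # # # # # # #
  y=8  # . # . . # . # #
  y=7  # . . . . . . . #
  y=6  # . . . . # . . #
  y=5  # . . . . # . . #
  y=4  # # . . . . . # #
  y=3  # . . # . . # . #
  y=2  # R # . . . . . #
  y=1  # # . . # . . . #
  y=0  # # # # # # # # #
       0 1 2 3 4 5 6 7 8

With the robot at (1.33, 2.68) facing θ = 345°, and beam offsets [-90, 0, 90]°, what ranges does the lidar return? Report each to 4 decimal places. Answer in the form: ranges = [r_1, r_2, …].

ranges = [0.7040, 0.6936, 1.3666]

beam 1: φ=-90°, α=255°
  direction (-0.2588, -0.9659); cell (1,2); t to first gridline: x 1.2750, y 0.7040 (then +3.8637 / +1.0353)
    (1,1) via y @ 0.7040  # hit
  → r_1 = 0.7040
beam 2: φ=0°, α=345°
  direction (0.9659, -0.2588); cell (1,2); t to first gridline: x 0.6936, y 2.6273 (then +1.0353 / +3.8637)
    (2,2) via x @ 0.6936  # hit
  → r_2 = 0.6936
beam 3: φ=90°, α=75°
  direction (0.2588, 0.9659); cell (1,2); t to first gridline: x 2.5887, y 0.3313 (then +3.8637 / +1.0353)
    (1,3) via y @ 0.3313
    (1,4) via y @ 1.3666  # hit
  → r_3 = 1.3666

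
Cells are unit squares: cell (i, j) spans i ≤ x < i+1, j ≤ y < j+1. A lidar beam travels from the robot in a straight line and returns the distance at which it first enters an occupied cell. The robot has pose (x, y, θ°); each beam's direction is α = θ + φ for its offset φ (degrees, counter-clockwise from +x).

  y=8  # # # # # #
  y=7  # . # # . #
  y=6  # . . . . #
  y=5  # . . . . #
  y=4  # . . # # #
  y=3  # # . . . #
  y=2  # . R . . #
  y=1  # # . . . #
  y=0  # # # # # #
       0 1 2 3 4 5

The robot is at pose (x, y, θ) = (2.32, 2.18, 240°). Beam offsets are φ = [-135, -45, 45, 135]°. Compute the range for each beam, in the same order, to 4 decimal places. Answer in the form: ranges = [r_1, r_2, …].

ranges = [1.2364, 0.6955, 1.2216, 2.7745]

beam 1: φ=-135°, α=105°
  cosα=-0.2588 sinα=0.9659 | (2,2) | tMaxX 1.2364 tMaxY 0.8489 | tΔX 3.8637 tΔY 1.0353
    t=0.8489 [y] (2,3)
    t=1.2364 [x] (1,3) — stop
  → r_1 = 1.2364
beam 2: φ=-45°, α=195°
  cosα=-0.9659 sinα=-0.2588 | (2,2) | tMaxX 0.3313 tMaxY 0.6955 | tΔX 1.0353 tΔY 3.8637
    t=0.3313 [x] (1,2)
    t=0.6955 [y] (1,1) — stop
  → r_2 = 0.6955
beam 3: φ=45°, α=285°
  cosα=0.2588 sinα=-0.9659 | (2,2) | tMaxX 2.6273 tMaxY 0.1863 | tΔX 3.8637 tΔY 1.0353
    t=0.1863 [y] (2,1)
    t=1.2216 [y] (2,0) — stop
  → r_3 = 1.2216
beam 4: φ=135°, α=15°
  cosα=0.9659 sinα=0.2588 | (2,2) | tMaxX 0.7040 tMaxY 3.1682 | tΔX 1.0353 tΔY 3.8637
    t=0.7040 [x] (3,2)
    t=1.7393 [x] (4,2)
    t=2.7745 [x] (5,2) — stop
  → r_4 = 2.7745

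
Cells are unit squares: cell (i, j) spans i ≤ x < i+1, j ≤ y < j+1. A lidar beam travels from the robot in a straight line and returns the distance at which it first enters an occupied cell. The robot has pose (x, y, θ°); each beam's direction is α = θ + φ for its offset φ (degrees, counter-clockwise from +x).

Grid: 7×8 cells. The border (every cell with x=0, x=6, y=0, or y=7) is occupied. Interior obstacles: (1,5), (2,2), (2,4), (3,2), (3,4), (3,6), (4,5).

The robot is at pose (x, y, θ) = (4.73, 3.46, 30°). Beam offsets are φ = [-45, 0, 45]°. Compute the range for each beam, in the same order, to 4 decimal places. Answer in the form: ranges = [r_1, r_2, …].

ranges = [1.3148, 1.4665, 3.6649]

beam 1: φ=-45°, α=345°
  direction (0.9659, -0.2588); cell (4,3); t to first gridline: x 0.2795, y 1.7773 (then +1.0353 / +3.8637)
    (5,3) via x @ 0.2795
    (6,3) via x @ 1.3148  # hit
  → r_1 = 1.3148
beam 2: φ=0°, α=30°
  direction (0.8660, 0.5000); cell (4,3); t to first gridline: x 0.3118, y 1.0800 (then +1.1547 / +2.0000)
    (5,3) via x @ 0.3118
    (5,4) via y @ 1.0800
    (6,4) via x @ 1.4665  # hit
  → r_2 = 1.4665
beam 3: φ=45°, α=75°
  direction (0.2588, 0.9659); cell (4,3); t to first gridline: x 1.0432, y 0.5590 (then +3.8637 / +1.0353)
    (4,4) via y @ 0.5590
    (5,4) via x @ 1.0432
    (5,5) via y @ 1.5943
    (5,6) via y @ 2.6296
    (5,7) via y @ 3.6649  # hit
  → r_3 = 3.6649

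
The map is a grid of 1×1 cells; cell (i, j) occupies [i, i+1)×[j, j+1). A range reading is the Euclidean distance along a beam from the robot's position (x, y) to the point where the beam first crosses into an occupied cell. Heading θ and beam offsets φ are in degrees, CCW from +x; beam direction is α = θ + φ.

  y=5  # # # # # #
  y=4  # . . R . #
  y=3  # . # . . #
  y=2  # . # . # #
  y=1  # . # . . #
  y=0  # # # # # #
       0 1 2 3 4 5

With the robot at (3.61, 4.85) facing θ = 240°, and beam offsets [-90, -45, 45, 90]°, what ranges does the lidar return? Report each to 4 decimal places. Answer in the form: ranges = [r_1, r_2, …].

ranges = [0.3000, 2.7021, 1.9153, 1.6050]

beam 1: φ=-90°, α=150°
  d=(-0.8660,0.5000)  start (3,4)  tX=0.7044 tY=0.3000  stride 1/|dx|=1.1547 1/|dy|=2.0000
    cross y-line → (3,5), t=0.3000 (wall)
  → r_1 = 0.3000
beam 2: φ=-45°, α=195°
  d=(-0.9659,-0.2588)  start (3,4)  tX=0.6315 tY=3.2841  stride 1/|dx|=1.0353 1/|dy|=3.8637
    cross x-line → (2,4), t=0.6315
    cross x-line → (1,4), t=1.6668
    cross x-line → (0,4), t=2.7021 (wall)
  → r_2 = 2.7021
beam 3: φ=45°, α=285°
  d=(0.2588,-0.9659)  start (3,4)  tX=1.5068 tY=0.8800  stride 1/|dx|=3.8637 1/|dy|=1.0353
    cross y-line → (3,3), t=0.8800
    cross x-line → (4,3), t=1.5068
    cross y-line → (4,2), t=1.9153 (wall)
  → r_3 = 1.9153
beam 4: φ=90°, α=330°
  d=(0.8660,-0.5000)  start (3,4)  tX=0.4503 tY=1.7000  stride 1/|dx|=1.1547 1/|dy|=2.0000
    cross x-line → (4,4), t=0.4503
    cross x-line → (5,4), t=1.6050 (wall)
  → r_4 = 1.6050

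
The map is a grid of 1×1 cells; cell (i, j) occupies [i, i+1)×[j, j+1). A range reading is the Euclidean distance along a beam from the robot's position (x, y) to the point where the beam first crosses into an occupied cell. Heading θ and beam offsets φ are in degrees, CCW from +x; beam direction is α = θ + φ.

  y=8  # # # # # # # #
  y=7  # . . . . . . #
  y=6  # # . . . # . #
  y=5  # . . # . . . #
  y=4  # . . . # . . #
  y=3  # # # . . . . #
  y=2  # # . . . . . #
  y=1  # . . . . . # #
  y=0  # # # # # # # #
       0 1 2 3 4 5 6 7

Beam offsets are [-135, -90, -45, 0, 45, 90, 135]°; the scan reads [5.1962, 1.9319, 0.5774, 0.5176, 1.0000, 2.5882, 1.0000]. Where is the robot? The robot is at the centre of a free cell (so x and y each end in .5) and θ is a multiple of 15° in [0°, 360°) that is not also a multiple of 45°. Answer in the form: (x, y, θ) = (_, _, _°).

(x, y, θ) = (6.5, 5.5, 15°)

Candidates: 34 free-cell centres × 16 headings = 544 poses. Raycast each; keep the one whose scan matches to 4 dp.
  (3.5, 7.5, 105°): beam 1 = 1.7321 ≠ 5.1962 ✗
  (6.5, 4.5, 60°): beam 1 = 1.9319 ≠ 5.1962 ✗
  (4.5, 2.5, 255°): beam 1 = 2.8868 ≠ 5.1962 ✗
  …
  (6.5, 5.5, 15°): r_1=5.1962, r_2=1.9319, r_3=0.5774, r_4=0.5176, r_5=1.0000, r_6=2.5882, r_7=1.0000 — all match ✓
No second candidate reproduces the full scan.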